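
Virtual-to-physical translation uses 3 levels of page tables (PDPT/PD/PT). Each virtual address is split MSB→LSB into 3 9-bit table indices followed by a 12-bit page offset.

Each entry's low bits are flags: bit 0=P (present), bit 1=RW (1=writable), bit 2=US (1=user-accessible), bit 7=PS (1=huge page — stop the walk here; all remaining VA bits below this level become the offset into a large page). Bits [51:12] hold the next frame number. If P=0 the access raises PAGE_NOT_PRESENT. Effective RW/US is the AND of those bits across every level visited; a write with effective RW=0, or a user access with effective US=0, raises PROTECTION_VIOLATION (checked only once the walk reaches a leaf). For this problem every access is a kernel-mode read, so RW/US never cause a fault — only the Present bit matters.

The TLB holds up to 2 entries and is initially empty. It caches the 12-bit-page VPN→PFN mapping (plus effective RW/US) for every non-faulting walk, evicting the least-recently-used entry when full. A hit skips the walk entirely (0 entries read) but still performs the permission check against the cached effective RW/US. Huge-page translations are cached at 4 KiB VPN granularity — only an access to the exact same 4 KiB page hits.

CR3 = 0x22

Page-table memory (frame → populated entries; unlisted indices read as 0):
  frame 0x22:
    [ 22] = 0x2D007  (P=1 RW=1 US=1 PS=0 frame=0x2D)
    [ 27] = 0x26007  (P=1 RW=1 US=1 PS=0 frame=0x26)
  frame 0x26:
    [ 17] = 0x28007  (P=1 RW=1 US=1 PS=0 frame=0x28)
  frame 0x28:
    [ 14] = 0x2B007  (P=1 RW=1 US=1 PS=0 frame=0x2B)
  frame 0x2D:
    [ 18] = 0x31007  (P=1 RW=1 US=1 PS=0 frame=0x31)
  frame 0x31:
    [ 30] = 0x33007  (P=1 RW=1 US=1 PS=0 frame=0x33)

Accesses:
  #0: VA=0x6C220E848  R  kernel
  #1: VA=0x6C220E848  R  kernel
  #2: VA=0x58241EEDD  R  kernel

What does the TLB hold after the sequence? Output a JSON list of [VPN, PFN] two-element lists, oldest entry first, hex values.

Per-access translation:
#0 VA=0x6C220E848 (r,kernel):
  lvl0: tbl 0x22, slot 27 ⇒ 0x26007 (P1/RW1/US1/PS0)
  lvl1: tbl 0x26, slot 17 ⇒ 0x28007 (P1/RW1/US1/PS0)
  lvl2: tbl 0x28, slot 14 ⇒ 0x2B007 (P1/RW1/US1/PS0)
  → PA=0x2B848  (3 entries read)
#1 VA=0x6C220E848 (r,kernel):
  TLB hit vpn=0x6C220E → PA=0x2B848
#2 VA=0x58241EEDD (r,kernel):
  lvl0: tbl 0x22, slot 22 ⇒ 0x2D007 (P1/RW1/US1/PS0)
  lvl1: tbl 0x2D, slot 18 ⇒ 0x31007 (P1/RW1/US1/PS0)
  lvl2: tbl 0x31, slot 30 ⇒ 0x33007 (P1/RW1/US1/PS0)
  → PA=0x33EDD  (3 entries read)

TLB: [["0x6C220E", "0x2B"], ["0x58241E", "0x33"]]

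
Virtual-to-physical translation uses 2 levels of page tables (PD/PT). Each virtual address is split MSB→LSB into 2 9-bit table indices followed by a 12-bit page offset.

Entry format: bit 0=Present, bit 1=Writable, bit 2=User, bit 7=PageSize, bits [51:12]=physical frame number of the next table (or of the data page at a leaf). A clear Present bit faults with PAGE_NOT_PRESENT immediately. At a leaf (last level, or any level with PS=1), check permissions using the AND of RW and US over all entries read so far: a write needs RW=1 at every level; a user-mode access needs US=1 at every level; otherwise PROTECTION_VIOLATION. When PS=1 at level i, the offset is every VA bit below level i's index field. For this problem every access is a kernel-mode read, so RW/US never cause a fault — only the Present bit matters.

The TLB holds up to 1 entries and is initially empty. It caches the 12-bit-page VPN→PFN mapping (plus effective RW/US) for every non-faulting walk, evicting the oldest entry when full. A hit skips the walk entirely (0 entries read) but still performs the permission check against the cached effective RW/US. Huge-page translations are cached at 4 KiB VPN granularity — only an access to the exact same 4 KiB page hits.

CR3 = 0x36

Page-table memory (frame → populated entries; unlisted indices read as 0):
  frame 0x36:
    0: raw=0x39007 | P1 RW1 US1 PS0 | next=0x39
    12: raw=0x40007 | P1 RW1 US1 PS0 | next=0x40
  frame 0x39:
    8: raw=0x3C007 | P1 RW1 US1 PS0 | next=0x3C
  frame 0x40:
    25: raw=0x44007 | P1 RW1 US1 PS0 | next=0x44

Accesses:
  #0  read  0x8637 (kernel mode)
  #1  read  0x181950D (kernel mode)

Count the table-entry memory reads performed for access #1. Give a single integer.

Per-access translation:
#0 VA=0x8637 (r,kernel):
  lvl0: tbl 0x36, slot 0 ⇒ 0x39007 (P1/RW1/US1/PS0)
  lvl1: tbl 0x39, slot 8 ⇒ 0x3C007 (P1/RW1/US1/PS0)
  → PA=0x3C637  (2 entries read)
#1 VA=0x181950D (r,kernel):
  lvl0: tbl 0x36, slot 12 ⇒ 0x40007 (P1/RW1/US1/PS0)
  lvl1: tbl 0x40, slot 25 ⇒ 0x44007 (P1/RW1/US1/PS0)
  → PA=0x4450D  (2 entries read)

Entries read for #1: 2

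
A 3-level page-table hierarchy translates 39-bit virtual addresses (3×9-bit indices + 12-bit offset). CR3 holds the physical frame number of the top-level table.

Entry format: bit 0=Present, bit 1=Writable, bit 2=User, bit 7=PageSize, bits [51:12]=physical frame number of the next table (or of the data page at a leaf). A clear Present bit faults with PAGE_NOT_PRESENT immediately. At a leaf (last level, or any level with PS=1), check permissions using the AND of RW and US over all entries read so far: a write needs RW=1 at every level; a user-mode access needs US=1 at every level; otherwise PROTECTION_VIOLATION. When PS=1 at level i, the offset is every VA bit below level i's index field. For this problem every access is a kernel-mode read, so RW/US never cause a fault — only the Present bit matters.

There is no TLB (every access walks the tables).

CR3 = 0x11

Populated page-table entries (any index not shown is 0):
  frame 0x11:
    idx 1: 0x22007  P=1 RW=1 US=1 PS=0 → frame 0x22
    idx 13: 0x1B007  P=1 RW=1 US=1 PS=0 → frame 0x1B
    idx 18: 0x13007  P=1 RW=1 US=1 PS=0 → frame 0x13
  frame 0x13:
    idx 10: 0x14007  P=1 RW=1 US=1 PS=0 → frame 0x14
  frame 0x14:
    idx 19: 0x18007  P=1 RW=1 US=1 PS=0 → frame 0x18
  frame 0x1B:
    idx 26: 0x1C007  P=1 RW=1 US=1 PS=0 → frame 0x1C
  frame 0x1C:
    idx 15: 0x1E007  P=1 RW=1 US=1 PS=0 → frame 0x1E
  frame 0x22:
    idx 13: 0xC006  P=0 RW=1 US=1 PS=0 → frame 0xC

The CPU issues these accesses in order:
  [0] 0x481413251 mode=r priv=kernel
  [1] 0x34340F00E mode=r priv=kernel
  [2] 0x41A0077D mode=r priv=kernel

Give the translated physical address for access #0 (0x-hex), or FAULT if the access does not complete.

Per-access translation:
#0 VA=0x481413251 (r,kernel):
  L0: frame=0x11 idx=18 entry=0x13007 [P=1 RW=1 US=1 PS=0]
  L1: frame=0x13 idx=10 entry=0x14007 [P=1 RW=1 US=1 PS=0]
  L2: frame=0x14 idx=19 entry=0x18007 [P=1 RW=1 US=1 PS=0]
  ✓ 0x18251  — 3 lookups
#1 VA=0x34340F00E (r,kernel):
  L0: frame=0x11 idx=13 entry=0x1B007 [P=1 RW=1 US=1 PS=0]
  L1: frame=0x1B idx=26 entry=0x1C007 [P=1 RW=1 US=1 PS=0]
  L2: frame=0x1C idx=15 entry=0x1E007 [P=1 RW=1 US=1 PS=0]
  ✓ 0x1E00E  — 3 lookups
#2 VA=0x41A0077D (r,kernel):
  L0: frame=0x11 idx=1 entry=0x22007 [P=1 RW=1 US=1 PS=0]
  L1: frame=0x22 idx=13 entry=0xC006 [P=0 RW=1 US=1 PS=0]
  → PAGE_NOT_PRESENT  (2 entries read)

Access #0 PA: 0x18251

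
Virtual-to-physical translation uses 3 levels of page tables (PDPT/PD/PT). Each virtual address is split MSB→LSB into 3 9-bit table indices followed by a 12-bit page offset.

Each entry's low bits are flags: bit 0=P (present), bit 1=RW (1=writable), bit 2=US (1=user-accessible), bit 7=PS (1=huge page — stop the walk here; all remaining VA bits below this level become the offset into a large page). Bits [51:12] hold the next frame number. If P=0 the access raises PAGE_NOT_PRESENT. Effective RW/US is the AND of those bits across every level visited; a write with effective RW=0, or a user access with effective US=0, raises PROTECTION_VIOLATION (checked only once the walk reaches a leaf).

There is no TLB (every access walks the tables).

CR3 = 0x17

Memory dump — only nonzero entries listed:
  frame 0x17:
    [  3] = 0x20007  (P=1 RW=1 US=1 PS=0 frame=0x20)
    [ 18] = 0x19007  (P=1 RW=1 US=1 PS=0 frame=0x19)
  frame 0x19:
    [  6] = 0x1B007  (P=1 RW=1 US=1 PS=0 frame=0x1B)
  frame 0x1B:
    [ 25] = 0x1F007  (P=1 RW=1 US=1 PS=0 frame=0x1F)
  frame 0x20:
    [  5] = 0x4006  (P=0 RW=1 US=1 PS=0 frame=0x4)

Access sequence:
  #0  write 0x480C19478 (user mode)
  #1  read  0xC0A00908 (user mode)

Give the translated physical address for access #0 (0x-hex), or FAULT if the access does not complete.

Walk each access:
#0 VA=0x480C19478 (w,user):
  [0] read 0x17 idx=18: raw=0x19007 flags P=1 W=1 U=1 S=0
  [1] read 0x19 idx=6: raw=0x1B007 flags P=1 W=1 U=1 S=0
  [2] read 0x1B idx=25: raw=0x1F007 flags P=1 W=1 U=1 S=0
  ⇒ phys 0x1F478  [3 reads]
#1 VA=0xC0A00908 (r,user):
  [0] read 0x17 idx=3: raw=0x20007 flags P=1 W=1 U=1 S=0
  [1] read 0x20 idx=5: raw=0x4006 flags P=0 W=1 U=1 S=0
  ⇒ fault: PAGE_NOT_PRESENT  — 2 lookups

Access #0 PA: 0x1F478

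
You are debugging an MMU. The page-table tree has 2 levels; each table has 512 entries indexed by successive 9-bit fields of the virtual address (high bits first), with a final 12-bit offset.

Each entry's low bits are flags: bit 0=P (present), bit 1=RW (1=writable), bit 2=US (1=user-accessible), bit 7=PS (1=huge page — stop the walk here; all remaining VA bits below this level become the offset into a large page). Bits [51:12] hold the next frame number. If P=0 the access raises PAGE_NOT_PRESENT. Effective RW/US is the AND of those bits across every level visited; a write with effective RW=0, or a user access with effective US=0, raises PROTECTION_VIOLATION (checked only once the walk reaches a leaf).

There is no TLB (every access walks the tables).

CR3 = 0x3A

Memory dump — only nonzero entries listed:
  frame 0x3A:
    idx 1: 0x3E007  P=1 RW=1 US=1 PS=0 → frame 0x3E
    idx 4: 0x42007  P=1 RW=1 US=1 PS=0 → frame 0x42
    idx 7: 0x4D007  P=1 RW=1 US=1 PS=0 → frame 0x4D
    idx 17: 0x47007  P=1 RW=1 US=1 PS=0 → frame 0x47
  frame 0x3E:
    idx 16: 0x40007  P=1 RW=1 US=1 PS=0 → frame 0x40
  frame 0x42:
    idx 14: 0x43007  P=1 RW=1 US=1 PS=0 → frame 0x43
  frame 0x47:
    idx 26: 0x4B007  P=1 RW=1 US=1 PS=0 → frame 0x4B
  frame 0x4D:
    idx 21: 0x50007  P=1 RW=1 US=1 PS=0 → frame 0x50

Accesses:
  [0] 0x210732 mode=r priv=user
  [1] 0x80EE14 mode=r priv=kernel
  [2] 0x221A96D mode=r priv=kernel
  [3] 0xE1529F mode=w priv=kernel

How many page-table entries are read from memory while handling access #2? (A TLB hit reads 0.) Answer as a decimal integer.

Per-access translation:
#0 VA=0x210732 (r,user):
  L0: frame=0x3A idx=1 entry=0x3E007 [P=1 RW=1 US=1 PS=0]
  L1: frame=0x3E idx=16 entry=0x40007 [P=1 RW=1 US=1 PS=0]
  → PA=0x40732  (2 entries read)
#1 VA=0x80EE14 (r,kernel):
  L0: frame=0x3A idx=4 entry=0x42007 [P=1 RW=1 US=1 PS=0]
  L1: frame=0x42 idx=14 entry=0x43007 [P=1 RW=1 US=1 PS=0]
  → PA=0x43E14  (2 entries read)
#2 VA=0x221A96D (r,kernel):
  L0: frame=0x3A idx=17 entry=0x47007 [P=1 RW=1 US=1 PS=0]
  L1: frame=0x47 idx=26 entry=0x4B007 [P=1 RW=1 US=1 PS=0]
  → PA=0x4B96D  (2 entries read)
#3 VA=0xE1529F (w,kernel):
  L0: frame=0x3A idx=7 entry=0x4D007 [P=1 RW=1 US=1 PS=0]
  L1: frame=0x4D idx=21 entry=0x50007 [P=1 RW=1 US=1 PS=0]
  → PA=0x5029F  (2 entries read)

Entries read for #2: 2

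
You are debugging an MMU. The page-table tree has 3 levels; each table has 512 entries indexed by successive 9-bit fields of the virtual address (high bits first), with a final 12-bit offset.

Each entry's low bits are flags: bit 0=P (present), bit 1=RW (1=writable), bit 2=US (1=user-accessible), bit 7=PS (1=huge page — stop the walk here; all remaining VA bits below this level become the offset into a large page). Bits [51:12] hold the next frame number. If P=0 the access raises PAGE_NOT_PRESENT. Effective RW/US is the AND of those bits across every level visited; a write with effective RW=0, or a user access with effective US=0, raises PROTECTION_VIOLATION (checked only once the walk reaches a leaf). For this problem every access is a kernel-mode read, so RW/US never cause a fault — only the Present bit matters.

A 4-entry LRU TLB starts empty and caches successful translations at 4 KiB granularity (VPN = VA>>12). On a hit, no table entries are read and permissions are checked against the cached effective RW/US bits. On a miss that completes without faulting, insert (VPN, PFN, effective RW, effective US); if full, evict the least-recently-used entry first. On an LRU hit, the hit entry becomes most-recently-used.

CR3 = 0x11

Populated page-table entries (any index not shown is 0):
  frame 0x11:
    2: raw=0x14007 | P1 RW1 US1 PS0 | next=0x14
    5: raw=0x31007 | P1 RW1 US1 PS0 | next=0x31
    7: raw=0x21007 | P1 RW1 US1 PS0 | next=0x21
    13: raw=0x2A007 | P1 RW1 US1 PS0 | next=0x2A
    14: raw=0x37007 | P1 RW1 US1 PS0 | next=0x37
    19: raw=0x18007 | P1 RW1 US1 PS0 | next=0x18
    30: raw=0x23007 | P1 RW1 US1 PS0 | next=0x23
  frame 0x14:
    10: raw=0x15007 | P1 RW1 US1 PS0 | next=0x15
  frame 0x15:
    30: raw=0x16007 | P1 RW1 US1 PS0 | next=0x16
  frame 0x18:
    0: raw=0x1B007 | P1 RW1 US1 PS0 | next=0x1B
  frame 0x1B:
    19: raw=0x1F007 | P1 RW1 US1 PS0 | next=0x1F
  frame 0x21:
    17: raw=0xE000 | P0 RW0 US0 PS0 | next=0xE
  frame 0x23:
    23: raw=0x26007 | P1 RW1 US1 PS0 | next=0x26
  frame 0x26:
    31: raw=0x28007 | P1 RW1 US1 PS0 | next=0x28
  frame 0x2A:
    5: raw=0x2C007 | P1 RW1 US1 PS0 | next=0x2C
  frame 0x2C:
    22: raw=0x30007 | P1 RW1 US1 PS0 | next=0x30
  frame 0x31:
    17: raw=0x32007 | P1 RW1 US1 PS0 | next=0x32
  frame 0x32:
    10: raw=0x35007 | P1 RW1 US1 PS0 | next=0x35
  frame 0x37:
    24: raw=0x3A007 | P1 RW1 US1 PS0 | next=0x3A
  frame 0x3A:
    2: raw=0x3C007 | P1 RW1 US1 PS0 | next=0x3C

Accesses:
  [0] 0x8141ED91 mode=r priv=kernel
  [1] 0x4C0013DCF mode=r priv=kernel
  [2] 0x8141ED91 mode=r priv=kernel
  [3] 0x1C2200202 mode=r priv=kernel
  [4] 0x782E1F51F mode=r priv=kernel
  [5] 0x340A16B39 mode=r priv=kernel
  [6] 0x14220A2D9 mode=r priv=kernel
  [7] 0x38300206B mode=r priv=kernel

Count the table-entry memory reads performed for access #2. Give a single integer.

Walk each access:
#0 VA=0x8141ED91 (r,kernel):
  L0 @0x11[2] → 0x14007  P=1,RW=1,US=1,PS=0
  L1 @0x14[10] → 0x15007  P=1,RW=1,US=1,PS=0
  L2 @0x15[30] → 0x16007  P=1,RW=1,US=1,PS=0
  ⇒ phys 0x16D91  [3 reads]
#1 VA=0x4C0013DCF (r,kernel):
  L0 @0x11[19] → 0x18007  P=1,RW=1,US=1,PS=0
  L1 @0x18[0] → 0x1B007  P=1,RW=1,US=1,PS=0
  L2 @0x1B[19] → 0x1F007  P=1,RW=1,US=1,PS=0
  ⇒ phys 0x1FDCF  [3 reads]
#2 VA=0x8141ED91 (r,kernel):
  TLB hit vpn=0x8141E → PA=0x16D91
#3 VA=0x1C2200202 (r,kernel):
  L0 @0x11[7] → 0x21007  P=1,RW=1,US=1,PS=0
  L1 @0x21[17] → 0xE000  P=0,RW=0,US=0,PS=0
  → PAGE_NOT_PRESENT  (2 entries read)
#4 VA=0x782E1F51F (r,kernel):
  L0 @0x11[30] → 0x23007  P=1,RW=1,US=1,PS=0
  L1 @0x23[23] → 0x26007  P=1,RW=1,US=1,PS=0
  L2 @0x26[31] → 0x28007  P=1,RW=1,US=1,PS=0
  ⇒ phys 0x2851F  [3 reads]
#5 VA=0x340A16B39 (r,kernel):
  L0 @0x11[13] → 0x2A007  P=1,RW=1,US=1,PS=0
  L1 @0x2A[5] → 0x2C007  P=1,RW=1,US=1,PS=0
  L2 @0x2C[22] → 0x30007  P=1,RW=1,US=1,PS=0
  ⇒ phys 0x30B39  [3 reads]
#6 VA=0x14220A2D9 (r,kernel):
  L0 @0x11[5] → 0x31007  P=1,RW=1,US=1,PS=0
  L1 @0x31[17] → 0x32007  P=1,RW=1,US=1,PS=0
  L2 @0x32[10] → 0x35007  P=1,RW=1,US=1,PS=0
  ⇒ phys 0x352D9  [3 reads]
#7 VA=0x38300206B (r,kernel):
  L0 @0x11[14] → 0x37007  P=1,RW=1,US=1,PS=0
  L1 @0x37[24] → 0x3A007  P=1,RW=1,US=1,PS=0
  L2 @0x3A[2] → 0x3C007  P=1,RW=1,US=1,PS=0
  ⇒ phys 0x3C06B  [3 reads]

Entries read for #2: 0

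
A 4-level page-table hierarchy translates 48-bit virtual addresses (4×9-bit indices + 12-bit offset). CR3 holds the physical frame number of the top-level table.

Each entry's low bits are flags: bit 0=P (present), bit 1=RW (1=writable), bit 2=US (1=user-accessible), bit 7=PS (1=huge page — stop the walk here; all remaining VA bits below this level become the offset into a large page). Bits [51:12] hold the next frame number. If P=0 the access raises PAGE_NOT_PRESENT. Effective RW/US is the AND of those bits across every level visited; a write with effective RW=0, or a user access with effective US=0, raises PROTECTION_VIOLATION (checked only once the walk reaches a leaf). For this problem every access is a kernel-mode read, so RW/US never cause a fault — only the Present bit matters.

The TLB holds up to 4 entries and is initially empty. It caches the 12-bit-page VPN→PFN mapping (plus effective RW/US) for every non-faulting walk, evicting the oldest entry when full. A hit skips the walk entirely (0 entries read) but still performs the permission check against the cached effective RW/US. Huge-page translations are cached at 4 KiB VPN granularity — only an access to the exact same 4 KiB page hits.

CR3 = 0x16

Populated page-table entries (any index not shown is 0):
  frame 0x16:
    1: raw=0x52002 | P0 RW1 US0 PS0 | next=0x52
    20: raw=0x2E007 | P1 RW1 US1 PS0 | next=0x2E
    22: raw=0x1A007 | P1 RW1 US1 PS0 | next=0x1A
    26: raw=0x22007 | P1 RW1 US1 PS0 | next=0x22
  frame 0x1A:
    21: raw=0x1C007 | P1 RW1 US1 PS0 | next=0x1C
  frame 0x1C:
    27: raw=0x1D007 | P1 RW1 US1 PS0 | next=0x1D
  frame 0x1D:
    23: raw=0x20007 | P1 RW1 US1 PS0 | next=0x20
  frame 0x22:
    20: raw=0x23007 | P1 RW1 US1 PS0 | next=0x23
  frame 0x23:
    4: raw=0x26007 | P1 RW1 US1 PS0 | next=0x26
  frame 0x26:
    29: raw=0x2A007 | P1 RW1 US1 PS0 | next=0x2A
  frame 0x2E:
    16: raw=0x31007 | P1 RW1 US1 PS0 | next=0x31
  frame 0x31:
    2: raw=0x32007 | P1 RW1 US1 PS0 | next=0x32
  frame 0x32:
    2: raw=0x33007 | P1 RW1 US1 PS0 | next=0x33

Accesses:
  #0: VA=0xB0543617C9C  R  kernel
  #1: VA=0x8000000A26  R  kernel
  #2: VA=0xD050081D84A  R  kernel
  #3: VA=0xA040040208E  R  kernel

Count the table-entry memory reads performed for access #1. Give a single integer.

Walk each access:
#0 VA=0xB0543617C9C (r,kernel):
  [0] read 0x16 idx=22: raw=0x1A007 flags P=1 W=1 U=1 S=0
  [1] read 0x1A idx=21: raw=0x1C007 flags P=1 W=1 U=1 S=0
  [2] read 0x1C idx=27: raw=0x1D007 flags P=1 W=1 U=1 S=0
  [3] read 0x1D idx=23: raw=0x20007 flags P=1 W=1 U=1 S=0
  ✓ 0x20C9C  — 4 lookups
#1 VA=0x8000000A26 (r,kernel):
  [0] read 0x16 idx=1: raw=0x52002 flags P=0 W=1 U=0 S=0
  → PAGE_NOT_PRESENT  (1 entries read)
#2 VA=0xD050081D84A (r,kernel):
  [0] read 0x16 idx=26: raw=0x22007 flags P=1 W=1 U=1 S=0
  [1] read 0x22 idx=20: raw=0x23007 flags P=1 W=1 U=1 S=0
  [2] read 0x23 idx=4: raw=0x26007 flags P=1 W=1 U=1 S=0
  [3] read 0x26 idx=29: raw=0x2A007 flags P=1 W=1 U=1 S=0
  ✓ 0x2A84A  — 4 lookups
#3 VA=0xA040040208E (r,kernel):
  [0] read 0x16 idx=20: raw=0x2E007 flags P=1 W=1 U=1 S=0
  [1] read 0x2E idx=16: raw=0x31007 flags P=1 W=1 U=1 S=0
  [2] read 0x31 idx=2: raw=0x32007 flags P=1 W=1 U=1 S=0
  [3] read 0x32 idx=2: raw=0x33007 flags P=1 W=1 U=1 S=0
  ✓ 0x3308E  — 4 lookups

Entries read for #1: 1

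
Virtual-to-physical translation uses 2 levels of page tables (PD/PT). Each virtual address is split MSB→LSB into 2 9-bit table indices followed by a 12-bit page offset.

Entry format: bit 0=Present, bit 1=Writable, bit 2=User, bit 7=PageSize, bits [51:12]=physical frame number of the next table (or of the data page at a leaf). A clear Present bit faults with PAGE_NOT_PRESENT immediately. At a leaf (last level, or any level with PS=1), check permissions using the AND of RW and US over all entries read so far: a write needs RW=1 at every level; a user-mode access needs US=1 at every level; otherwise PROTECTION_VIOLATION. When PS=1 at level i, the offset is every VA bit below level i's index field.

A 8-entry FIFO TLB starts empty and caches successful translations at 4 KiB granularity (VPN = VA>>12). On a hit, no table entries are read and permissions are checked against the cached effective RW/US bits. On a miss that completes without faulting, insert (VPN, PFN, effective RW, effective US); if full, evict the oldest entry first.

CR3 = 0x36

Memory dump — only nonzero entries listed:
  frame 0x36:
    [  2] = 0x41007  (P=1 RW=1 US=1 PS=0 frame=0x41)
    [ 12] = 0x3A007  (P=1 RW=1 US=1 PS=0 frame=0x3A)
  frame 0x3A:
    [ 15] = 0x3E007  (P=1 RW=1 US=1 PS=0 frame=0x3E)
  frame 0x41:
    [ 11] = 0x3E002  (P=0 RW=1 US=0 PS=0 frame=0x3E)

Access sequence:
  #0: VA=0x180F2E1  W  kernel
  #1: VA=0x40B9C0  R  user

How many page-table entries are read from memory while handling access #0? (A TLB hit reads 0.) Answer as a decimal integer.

Trace:
#0 VA=0x180F2E1 (w,kernel):
  [0] read 0x36 idx=12: raw=0x3A007 flags P=1 W=1 U=1 S=0
  [1] read 0x3A idx=15: raw=0x3E007 flags P=1 W=1 U=1 S=0
  ✓ 0x3E2E1  — 2 lookups
#1 VA=0x40B9C0 (r,user):
  [0] read 0x36 idx=2: raw=0x41007 flags P=1 W=1 U=1 S=0
  [1] read 0x41 idx=11: raw=0x3E002 flags P=0 W=1 U=0 S=0
  ✗ PAGE_NOT_PRESENT  [2 reads]

Entries read for #0: 2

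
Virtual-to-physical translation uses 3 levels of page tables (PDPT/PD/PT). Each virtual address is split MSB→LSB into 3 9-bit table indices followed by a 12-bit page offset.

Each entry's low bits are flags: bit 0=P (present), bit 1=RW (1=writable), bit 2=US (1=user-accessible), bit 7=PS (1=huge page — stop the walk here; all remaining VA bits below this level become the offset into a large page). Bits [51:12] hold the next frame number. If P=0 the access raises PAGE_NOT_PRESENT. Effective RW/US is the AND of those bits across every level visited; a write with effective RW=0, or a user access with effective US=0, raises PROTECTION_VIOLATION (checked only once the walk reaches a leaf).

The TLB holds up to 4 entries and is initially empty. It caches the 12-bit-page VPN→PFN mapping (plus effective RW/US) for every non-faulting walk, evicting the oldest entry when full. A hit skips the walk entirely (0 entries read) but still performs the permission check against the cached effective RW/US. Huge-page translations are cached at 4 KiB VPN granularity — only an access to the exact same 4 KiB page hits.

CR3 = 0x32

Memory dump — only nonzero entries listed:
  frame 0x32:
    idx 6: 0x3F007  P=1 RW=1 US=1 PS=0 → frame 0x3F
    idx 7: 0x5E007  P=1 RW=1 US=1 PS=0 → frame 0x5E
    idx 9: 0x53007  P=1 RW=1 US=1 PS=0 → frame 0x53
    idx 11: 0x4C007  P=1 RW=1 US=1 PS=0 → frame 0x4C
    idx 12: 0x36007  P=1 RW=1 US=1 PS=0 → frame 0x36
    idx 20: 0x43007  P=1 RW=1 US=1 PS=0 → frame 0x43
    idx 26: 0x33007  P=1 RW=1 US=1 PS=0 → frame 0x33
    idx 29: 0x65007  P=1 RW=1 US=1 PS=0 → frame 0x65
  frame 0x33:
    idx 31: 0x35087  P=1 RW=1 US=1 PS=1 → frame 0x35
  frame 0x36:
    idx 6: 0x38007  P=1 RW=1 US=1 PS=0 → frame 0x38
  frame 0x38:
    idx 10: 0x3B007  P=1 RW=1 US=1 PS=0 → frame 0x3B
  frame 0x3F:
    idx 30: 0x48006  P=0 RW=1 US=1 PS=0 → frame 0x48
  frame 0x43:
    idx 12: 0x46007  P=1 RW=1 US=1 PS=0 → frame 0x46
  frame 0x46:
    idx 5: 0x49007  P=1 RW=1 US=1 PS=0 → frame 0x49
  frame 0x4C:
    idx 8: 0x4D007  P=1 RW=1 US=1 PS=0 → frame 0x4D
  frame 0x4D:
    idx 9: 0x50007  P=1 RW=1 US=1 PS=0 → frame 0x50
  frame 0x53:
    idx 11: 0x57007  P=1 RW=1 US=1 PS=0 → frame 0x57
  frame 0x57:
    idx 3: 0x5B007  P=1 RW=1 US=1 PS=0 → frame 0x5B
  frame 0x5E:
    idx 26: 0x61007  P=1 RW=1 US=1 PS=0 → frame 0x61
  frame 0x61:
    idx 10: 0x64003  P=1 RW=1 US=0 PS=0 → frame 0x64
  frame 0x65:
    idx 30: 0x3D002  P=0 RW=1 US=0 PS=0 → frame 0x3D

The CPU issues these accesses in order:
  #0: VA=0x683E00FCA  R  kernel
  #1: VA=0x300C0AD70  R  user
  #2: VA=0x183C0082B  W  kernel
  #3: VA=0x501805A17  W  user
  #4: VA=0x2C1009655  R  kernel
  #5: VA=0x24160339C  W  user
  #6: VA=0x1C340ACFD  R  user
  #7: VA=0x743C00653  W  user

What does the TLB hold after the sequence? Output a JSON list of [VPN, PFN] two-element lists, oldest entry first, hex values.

Per-access translation:
#0 VA=0x683E00FCA (r,kernel):
  lvl0: tbl 0x32, slot 26 ⇒ 0x33007 (P1/RW1/US1/PS0)
  lvl1: tbl 0x33, slot 31 ⇒ 0x35087 (P1/RW1/US1/PS1)
  → PA=0x35FCA (huge @L1)  (2 entries read)
#1 VA=0x300C0AD70 (r,user):
  lvl0: tbl 0x32, slot 12 ⇒ 0x36007 (P1/RW1/US1/PS0)
  lvl1: tbl 0x36, slot 6 ⇒ 0x38007 (P1/RW1/US1/PS0)
  lvl2: tbl 0x38, slot 10 ⇒ 0x3B007 (P1/RW1/US1/PS0)
  → PA=0x3BD70  (3 entries read)
#2 VA=0x183C0082B (w,kernel):
  lvl0: tbl 0x32, slot 6 ⇒ 0x3F007 (P1/RW1/US1/PS0)
  lvl1: tbl 0x3F, slot 30 ⇒ 0x48006 (P0/RW1/US1/PS0)
  ✗ PAGE_NOT_PRESENT  [2 reads]
#3 VA=0x501805A17 (w,user):
  lvl0: tbl 0x32, slot 20 ⇒ 0x43007 (P1/RW1/US1/PS0)
  lvl1: tbl 0x43, slot 12 ⇒ 0x46007 (P1/RW1/US1/PS0)
  lvl2: tbl 0x46, slot 5 ⇒ 0x49007 (P1/RW1/US1/PS0)
  → PA=0x49A17  (3 entries read)
#4 VA=0x2C1009655 (r,kernel):
  lvl0: tbl 0x32, slot 11 ⇒ 0x4C007 (P1/RW1/US1/PS0)
  lvl1: tbl 0x4C, slot 8 ⇒ 0x4D007 (P1/RW1/US1/PS0)
  lvl2: tbl 0x4D, slot 9 ⇒ 0x50007 (P1/RW1/US1/PS0)
  → PA=0x50655  (3 entries read)
#5 VA=0x24160339C (w,user):
  lvl0: tbl 0x32, slot 9 ⇒ 0x53007 (P1/RW1/US1/PS0)
  lvl1: tbl 0x53, slot 11 ⇒ 0x57007 (P1/RW1/US1/PS0)
  lvl2: tbl 0x57, slot 3 ⇒ 0x5B007 (P1/RW1/US1/PS0)
  → PA=0x5B39C  (3 entries read)
#6 VA=0x1C340ACFD (r,user):
  lvl0: tbl 0x32, slot 7 ⇒ 0x5E007 (P1/RW1/US1/PS0)
  lvl1: tbl 0x5E, slot 26 ⇒ 0x61007 (P1/RW1/US1/PS0)
  lvl2: tbl 0x61, slot 10 ⇒ 0x64003 (P1/RW1/US0/PS0)
  ✗ PROTECTION_VIOLATION  [3 reads]
#7 VA=0x743C00653 (w,user):
  lvl0: tbl 0x32, slot 29 ⇒ 0x65007 (P1/RW1/US1/PS0)
  lvl1: tbl 0x65, slot 30 ⇒ 0x3D002 (P0/RW1/US0/PS0)
  ✗ PAGE_NOT_PRESENT  [2 reads]

TLB: [["0x300C0A", "0x3B"], ["0x501805", "0x49"], ["0x2C1009", "0x50"], ["0x241603", "0x5B"]]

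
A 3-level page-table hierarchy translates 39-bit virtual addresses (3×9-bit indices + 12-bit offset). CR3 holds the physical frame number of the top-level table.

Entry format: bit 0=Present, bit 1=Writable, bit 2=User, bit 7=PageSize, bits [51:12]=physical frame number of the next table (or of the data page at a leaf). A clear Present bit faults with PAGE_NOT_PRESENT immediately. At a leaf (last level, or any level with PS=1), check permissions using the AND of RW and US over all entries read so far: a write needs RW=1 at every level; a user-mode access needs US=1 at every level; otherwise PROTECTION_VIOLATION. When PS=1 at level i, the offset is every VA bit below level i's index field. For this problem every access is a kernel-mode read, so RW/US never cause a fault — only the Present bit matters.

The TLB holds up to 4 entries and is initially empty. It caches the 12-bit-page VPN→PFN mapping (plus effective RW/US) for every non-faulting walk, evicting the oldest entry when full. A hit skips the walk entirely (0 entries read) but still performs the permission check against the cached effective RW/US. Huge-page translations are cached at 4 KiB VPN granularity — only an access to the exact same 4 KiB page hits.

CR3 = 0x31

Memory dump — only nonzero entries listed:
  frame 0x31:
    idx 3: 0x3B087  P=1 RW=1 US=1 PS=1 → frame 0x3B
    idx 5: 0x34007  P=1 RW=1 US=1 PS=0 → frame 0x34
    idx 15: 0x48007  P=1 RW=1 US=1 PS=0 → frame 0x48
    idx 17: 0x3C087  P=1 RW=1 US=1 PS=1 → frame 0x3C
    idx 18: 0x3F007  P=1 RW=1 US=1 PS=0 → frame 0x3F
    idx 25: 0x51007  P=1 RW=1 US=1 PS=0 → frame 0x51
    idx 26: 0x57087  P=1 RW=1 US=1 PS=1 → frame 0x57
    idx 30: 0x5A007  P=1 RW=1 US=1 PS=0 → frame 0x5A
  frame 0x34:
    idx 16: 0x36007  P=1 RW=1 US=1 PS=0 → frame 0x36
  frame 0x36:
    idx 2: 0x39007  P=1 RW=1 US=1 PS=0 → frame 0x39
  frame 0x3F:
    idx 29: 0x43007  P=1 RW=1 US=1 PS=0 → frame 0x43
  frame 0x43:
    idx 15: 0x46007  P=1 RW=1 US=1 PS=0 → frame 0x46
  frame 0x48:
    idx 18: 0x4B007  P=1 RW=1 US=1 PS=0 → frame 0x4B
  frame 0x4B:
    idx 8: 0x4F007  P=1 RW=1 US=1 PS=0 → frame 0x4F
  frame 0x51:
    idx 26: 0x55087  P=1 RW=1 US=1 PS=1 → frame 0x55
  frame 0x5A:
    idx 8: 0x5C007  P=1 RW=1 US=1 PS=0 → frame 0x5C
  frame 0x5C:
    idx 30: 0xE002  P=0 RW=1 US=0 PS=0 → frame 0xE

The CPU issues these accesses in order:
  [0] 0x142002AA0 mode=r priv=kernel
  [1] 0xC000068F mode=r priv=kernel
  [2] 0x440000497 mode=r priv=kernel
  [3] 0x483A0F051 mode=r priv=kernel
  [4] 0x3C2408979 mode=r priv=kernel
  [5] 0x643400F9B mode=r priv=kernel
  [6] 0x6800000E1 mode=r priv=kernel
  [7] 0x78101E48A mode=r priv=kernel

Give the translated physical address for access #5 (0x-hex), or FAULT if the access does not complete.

Walk each access:
#0 VA=0x142002AA0 (r,kernel):
  L0 @0x31[5] → 0x34007  P=1,RW=1,US=1,PS=0
  L1 @0x34[16] → 0x36007  P=1,RW=1,US=1,PS=0
  L2 @0x36[2] → 0x39007  P=1,RW=1,US=1,PS=0
  ⇒ phys 0x39AA0  [3 reads]
#1 VA=0xC000068F (r,kernel):
  L0 @0x31[3] → 0x3B087  P=1,RW=1,US=1,PS=1
  ⇒ phys 0x3B68F (huge @L0)  [1 reads]
#2 VA=0x440000497 (r,kernel):
  L0 @0x31[17] → 0x3C087  P=1,RW=1,US=1,PS=1
  ⇒ phys 0x3C497 (huge @L0)  [1 reads]
#3 VA=0x483A0F051 (r,kernel):
  L0 @0x31[18] → 0x3F007  P=1,RW=1,US=1,PS=0
  L1 @0x3F[29] → 0x43007  P=1,RW=1,US=1,PS=0
  L2 @0x43[15] → 0x46007  P=1,RW=1,US=1,PS=0
  ⇒ phys 0x46051  [3 reads]
#4 VA=0x3C2408979 (r,kernel):
  L0 @0x31[15] → 0x48007  P=1,RW=1,US=1,PS=0
  L1 @0x48[18] → 0x4B007  P=1,RW=1,US=1,PS=0
  L2 @0x4B[8] → 0x4F007  P=1,RW=1,US=1,PS=0
  ⇒ phys 0x4F979  [3 reads]
#5 VA=0x643400F9B (r,kernel):
  L0 @0x31[25] → 0x51007  P=1,RW=1,US=1,PS=0
  L1 @0x51[26] → 0x55087  P=1,RW=1,US=1,PS=1
  ⇒ phys 0x55F9B (huge @L1)  [2 reads]
#6 VA=0x6800000E1 (r,kernel):
  L0 @0x31[26] → 0x57087  P=1,RW=1,US=1,PS=1
  ⇒ phys 0x570E1 (huge @L0)  [1 reads]
#7 VA=0x78101E48A (r,kernel):
  L0 @0x31[30] → 0x5A007  P=1,RW=1,US=1,PS=0
  L1 @0x5A[8] → 0x5C007  P=1,RW=1,US=1,PS=0
  L2 @0x5C[30] → 0xE002  P=0,RW=1,US=0,PS=0
  → PAGE_NOT_PRESENT  (3 entries read)

Access #5 PA: 0x55F9B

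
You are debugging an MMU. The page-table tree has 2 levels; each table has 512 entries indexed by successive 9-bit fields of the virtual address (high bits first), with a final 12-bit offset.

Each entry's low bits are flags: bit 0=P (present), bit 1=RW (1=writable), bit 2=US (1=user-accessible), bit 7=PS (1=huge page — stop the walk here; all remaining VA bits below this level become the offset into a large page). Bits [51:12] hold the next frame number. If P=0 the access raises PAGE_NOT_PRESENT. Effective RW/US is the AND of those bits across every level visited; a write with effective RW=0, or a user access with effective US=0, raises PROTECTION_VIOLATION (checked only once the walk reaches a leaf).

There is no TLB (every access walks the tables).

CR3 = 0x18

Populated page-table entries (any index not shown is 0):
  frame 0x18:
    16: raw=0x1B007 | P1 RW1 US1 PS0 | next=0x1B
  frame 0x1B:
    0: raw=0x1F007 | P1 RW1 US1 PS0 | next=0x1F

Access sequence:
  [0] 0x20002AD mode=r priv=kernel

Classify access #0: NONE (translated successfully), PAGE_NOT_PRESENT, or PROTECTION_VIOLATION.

Trace:
#0 VA=0x20002AD (r,kernel):
  [0] read 0x18 idx=16: raw=0x1B007 flags P=1 W=1 U=1 S=0
  [1] read 0x1B idx=0: raw=0x1F007 flags P=1 W=1 U=1 S=0
  → PA=0x1F2AD  (2 entries read)

Access #0 fault: NONE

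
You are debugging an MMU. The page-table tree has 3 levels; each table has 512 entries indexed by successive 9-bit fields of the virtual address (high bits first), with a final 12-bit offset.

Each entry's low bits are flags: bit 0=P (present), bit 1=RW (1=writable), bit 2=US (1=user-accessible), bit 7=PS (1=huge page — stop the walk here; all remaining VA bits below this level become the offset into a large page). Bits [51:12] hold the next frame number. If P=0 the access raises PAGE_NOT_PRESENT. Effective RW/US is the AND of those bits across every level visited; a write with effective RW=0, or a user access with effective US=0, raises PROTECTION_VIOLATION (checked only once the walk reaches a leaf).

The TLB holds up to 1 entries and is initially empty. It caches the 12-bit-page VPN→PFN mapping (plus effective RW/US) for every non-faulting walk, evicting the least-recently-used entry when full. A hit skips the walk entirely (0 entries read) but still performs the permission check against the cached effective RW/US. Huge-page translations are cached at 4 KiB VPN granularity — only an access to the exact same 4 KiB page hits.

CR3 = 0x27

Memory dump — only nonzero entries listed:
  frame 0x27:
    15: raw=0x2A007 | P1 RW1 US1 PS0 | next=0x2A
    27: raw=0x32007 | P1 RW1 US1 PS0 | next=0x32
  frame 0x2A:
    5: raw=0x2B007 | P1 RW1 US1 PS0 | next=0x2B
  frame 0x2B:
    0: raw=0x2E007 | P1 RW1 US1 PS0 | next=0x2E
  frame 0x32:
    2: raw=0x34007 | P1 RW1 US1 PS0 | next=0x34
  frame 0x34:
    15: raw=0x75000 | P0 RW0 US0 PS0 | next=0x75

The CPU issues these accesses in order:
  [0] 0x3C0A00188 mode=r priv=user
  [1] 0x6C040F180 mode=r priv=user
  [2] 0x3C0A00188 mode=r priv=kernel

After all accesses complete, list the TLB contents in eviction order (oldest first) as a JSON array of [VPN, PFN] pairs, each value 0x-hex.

Trace:
#0 VA=0x3C0A00188 (r,user):
  L0 @0x27[15] → 0x2A007  P=1,RW=1,US=1,PS=0
  L1 @0x2A[5] → 0x2B007  P=1,RW=1,US=1,PS=0
  L2 @0x2B[0] → 0x2E007  P=1,RW=1,US=1,PS=0
  ✓ 0x2E188  — 3 lookups
#1 VA=0x6C040F180 (r,user):
  L0 @0x27[27] → 0x32007  P=1,RW=1,US=1,PS=0
  L1 @0x32[2] → 0x34007  P=1,RW=1,US=1,PS=0
  L2 @0x34[15] → 0x75000  P=0,RW=0,US=0,PS=0
  → PAGE_NOT_PRESENT  (3 entries read)
#2 VA=0x3C0A00188 (r,kernel):
  TLB hit vpn=0x3C0A00 → PA=0x2E188

TLB: [["0x3C0A00", "0x2E"]]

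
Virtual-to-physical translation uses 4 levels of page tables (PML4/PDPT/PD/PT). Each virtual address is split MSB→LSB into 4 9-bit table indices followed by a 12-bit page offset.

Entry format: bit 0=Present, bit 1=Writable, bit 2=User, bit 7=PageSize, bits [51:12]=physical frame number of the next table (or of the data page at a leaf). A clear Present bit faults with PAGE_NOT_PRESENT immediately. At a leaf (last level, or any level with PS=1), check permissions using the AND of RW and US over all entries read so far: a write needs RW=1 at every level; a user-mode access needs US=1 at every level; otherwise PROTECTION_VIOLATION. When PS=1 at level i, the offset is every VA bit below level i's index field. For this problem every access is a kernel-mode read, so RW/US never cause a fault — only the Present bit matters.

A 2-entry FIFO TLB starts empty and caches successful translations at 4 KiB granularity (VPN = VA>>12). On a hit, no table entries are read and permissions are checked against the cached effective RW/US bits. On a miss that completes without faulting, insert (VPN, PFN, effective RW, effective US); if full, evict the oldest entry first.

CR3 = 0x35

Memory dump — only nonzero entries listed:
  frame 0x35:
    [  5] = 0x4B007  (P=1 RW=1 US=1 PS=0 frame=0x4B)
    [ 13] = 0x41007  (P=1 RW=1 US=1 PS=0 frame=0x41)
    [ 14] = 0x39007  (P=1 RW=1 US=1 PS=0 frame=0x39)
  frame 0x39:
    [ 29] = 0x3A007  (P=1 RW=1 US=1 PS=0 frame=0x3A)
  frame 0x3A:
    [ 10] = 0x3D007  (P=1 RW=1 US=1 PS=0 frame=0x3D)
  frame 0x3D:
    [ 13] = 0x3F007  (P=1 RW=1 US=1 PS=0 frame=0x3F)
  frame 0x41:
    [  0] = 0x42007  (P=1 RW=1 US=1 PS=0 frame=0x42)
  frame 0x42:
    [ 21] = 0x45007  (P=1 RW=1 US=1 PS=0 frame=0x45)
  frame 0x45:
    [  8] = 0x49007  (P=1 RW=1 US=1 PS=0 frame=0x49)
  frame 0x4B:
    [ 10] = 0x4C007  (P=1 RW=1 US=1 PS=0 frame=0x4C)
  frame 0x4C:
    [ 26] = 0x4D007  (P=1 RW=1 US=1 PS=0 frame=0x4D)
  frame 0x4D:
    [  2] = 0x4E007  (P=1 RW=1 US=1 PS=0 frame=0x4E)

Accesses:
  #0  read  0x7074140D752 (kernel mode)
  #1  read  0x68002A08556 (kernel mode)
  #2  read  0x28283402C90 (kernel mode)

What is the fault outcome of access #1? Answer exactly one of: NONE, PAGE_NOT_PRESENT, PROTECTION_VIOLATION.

Trace:
#0 VA=0x7074140D752 (r,kernel):
  L0 @0x35[14] → 0x39007  P=1,RW=1,US=1,PS=0
  L1 @0x39[29] → 0x3A007  P=1,RW=1,US=1,PS=0
  L2 @0x3A[10] → 0x3D007  P=1,RW=1,US=1,PS=0
  L3 @0x3D[13] → 0x3F007  P=1,RW=1,US=1,PS=0
  ✓ 0x3F752  — 4 lookups
#1 VA=0x68002A08556 (r,kernel):
  L0 @0x35[13] → 0x41007  P=1,RW=1,US=1,PS=0
  L1 @0x41[0] → 0x42007  P=1,RW=1,US=1,PS=0
  L2 @0x42[21] → 0x45007  P=1,RW=1,US=1,PS=0
  L3 @0x45[8] → 0x49007  P=1,RW=1,US=1,PS=0
  ✓ 0x49556  — 4 lookups
#2 VA=0x28283402C90 (r,kernel):
  L0 @0x35[5] → 0x4B007  P=1,RW=1,US=1,PS=0
  L1 @0x4B[10] → 0x4C007  P=1,RW=1,US=1,PS=0
  L2 @0x4C[26] → 0x4D007  P=1,RW=1,US=1,PS=0
  L3 @0x4D[2] → 0x4E007  P=1,RW=1,US=1,PS=0
  ✓ 0x4EC90  — 4 lookups

Access #1 fault: NONE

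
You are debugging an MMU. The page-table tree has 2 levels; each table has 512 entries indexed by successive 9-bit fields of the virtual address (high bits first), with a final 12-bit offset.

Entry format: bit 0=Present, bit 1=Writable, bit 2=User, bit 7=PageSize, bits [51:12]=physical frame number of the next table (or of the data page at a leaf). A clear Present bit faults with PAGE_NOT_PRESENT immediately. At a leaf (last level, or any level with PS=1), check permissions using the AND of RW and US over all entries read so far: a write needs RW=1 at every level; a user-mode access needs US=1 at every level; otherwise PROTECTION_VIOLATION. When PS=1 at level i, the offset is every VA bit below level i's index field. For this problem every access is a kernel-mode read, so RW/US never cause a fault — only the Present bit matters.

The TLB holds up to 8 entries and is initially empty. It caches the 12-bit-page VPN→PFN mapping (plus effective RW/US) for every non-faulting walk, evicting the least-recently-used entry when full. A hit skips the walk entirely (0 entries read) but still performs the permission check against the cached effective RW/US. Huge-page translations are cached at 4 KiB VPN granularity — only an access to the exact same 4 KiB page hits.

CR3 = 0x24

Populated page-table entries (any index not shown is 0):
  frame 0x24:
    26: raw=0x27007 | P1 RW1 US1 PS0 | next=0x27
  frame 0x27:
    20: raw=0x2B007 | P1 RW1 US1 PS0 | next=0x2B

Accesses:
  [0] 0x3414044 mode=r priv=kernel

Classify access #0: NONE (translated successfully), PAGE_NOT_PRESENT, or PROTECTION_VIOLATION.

Walk each access:
#0 VA=0x3414044 (r,kernel):
  lvl0: tbl 0x24, slot 26 ⇒ 0x27007 (P1/RW1/US1/PS0)
  lvl1: tbl 0x27, slot 20 ⇒ 0x2B007 (P1/RW1/US1/PS0)
  ✓ 0x2B044  — 2 lookups

Access #0 fault: NONE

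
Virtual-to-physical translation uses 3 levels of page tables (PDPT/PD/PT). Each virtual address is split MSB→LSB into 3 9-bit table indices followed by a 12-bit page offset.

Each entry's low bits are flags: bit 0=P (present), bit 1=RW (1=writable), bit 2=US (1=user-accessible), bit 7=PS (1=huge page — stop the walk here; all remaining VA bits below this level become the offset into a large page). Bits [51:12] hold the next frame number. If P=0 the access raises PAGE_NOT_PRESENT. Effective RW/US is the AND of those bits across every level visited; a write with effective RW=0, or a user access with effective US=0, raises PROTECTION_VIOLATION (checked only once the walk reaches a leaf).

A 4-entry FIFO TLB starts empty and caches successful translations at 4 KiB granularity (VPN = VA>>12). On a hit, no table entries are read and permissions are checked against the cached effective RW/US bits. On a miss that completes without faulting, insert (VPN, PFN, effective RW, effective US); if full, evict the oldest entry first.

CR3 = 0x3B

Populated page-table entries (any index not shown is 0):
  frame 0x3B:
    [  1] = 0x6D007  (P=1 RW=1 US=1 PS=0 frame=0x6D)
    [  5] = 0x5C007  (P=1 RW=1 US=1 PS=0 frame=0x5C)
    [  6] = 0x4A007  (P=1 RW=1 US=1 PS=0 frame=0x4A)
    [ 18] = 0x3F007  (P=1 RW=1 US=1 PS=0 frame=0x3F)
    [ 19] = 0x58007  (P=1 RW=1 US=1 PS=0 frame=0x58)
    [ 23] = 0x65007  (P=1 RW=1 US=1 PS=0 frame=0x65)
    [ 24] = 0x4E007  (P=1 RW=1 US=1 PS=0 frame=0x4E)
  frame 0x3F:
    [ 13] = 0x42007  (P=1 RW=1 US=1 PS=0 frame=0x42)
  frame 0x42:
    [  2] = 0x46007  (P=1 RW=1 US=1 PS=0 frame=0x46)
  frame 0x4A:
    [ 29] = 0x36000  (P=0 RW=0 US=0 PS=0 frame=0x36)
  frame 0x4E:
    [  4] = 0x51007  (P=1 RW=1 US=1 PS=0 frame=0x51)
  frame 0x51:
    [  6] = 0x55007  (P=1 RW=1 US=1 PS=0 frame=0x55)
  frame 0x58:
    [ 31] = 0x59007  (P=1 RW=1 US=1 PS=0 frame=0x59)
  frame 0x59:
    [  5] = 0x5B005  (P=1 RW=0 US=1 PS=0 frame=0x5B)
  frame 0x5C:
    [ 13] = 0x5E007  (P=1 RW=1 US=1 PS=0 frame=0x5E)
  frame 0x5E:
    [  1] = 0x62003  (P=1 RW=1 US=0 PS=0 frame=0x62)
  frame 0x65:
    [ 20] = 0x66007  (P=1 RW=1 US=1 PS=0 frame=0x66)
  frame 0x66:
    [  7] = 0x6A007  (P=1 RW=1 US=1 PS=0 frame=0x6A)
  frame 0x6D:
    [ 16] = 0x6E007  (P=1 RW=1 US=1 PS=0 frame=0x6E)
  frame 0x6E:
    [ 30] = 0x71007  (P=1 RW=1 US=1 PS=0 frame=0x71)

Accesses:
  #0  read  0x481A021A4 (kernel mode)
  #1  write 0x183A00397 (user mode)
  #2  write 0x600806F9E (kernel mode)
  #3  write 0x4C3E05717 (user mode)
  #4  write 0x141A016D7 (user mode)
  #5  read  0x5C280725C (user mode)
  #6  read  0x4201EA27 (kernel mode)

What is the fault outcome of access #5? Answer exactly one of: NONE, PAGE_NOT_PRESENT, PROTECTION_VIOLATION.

Trace:
#0 VA=0x481A021A4 (r,kernel):
  L0: frame=0x3B idx=18 entry=0x3F007 [P=1 RW=1 US=1 PS=0]
  L1: frame=0x3F idx=13 entry=0x42007 [P=1 RW=1 US=1 PS=0]
  L2: frame=0x42 idx=2 entry=0x46007 [P=1 RW=1 US=1 PS=0]
  ✓ 0x461A4  — 3 lookups
#1 VA=0x183A00397 (w,user):
  L0: frame=0x3B idx=6 entry=0x4A007 [P=1 RW=1 US=1 PS=0]
  L1: frame=0x4A idx=29 entry=0x36000 [P=0 RW=0 US=0 PS=0]
  → PAGE_NOT_PRESENT  (2 entries read)
#2 VA=0x600806F9E (w,kernel):
  L0: frame=0x3B idx=24 entry=0x4E007 [P=1 RW=1 US=1 PS=0]
  L1: frame=0x4E idx=4 entry=0x51007 [P=1 RW=1 US=1 PS=0]
  L2: frame=0x51 idx=6 entry=0x55007 [P=1 RW=1 US=1 PS=0]
  ✓ 0x55F9E  — 3 lookups
#3 VA=0x4C3E05717 (w,user):
  L0: frame=0x3B idx=19 entry=0x58007 [P=1 RW=1 US=1 PS=0]
  L1: frame=0x58 idx=31 entry=0x59007 [P=1 RW=1 US=1 PS=0]
  L2: frame=0x59 idx=5 entry=0x5B005 [P=1 RW=0 US=1 PS=0]
  → PROTECTION_VIOLATION  (3 entries read)
#4 VA=0x141A016D7 (w,user):
  L0: frame=0x3B idx=5 entry=0x5C007 [P=1 RW=1 US=1 PS=0]
  L1: frame=0x5C idx=13 entry=0x5E007 [P=1 RW=1 US=1 PS=0]
  L2: frame=0x5E idx=1 entry=0x62003 [P=1 RW=1 US=0 PS=0]
  → PROTECTION_VIOLATION  (3 entries read)
#5 VA=0x5C280725C (r,user):
  L0: frame=0x3B idx=23 entry=0x65007 [P=1 RW=1 US=1 PS=0]
  L1: frame=0x65 idx=20 entry=0x66007 [P=1 RW=1 US=1 PS=0]
  L2: frame=0x66 idx=7 entry=0x6A007 [P=1 RW=1 US=1 PS=0]
  ✓ 0x6A25C  — 3 lookups
#6 VA=0x4201EA27 (r,kernel):
  L0: frame=0x3B idx=1 entry=0x6D007 [P=1 RW=1 US=1 PS=0]
  L1: frame=0x6D idx=16 entry=0x6E007 [P=1 RW=1 US=1 PS=0]
  L2: frame=0x6E idx=30 entry=0x71007 [P=1 RW=1 US=1 PS=0]
  ✓ 0x71A27  — 3 lookups

Access #5 fault: NONE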